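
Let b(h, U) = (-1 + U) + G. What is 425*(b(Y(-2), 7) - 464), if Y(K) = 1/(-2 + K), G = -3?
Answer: -195925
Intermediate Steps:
b(h, U) = -4 + U (b(h, U) = (-1 + U) - 3 = -4 + U)
425*(b(Y(-2), 7) - 464) = 425*((-4 + 7) - 464) = 425*(3 - 464) = 425*(-461) = -195925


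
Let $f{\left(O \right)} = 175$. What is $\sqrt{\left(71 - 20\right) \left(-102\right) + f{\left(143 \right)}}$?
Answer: $i \sqrt{5027} \approx 70.901 i$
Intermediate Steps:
$\sqrt{\left(71 - 20\right) \left(-102\right) + f{\left(143 \right)}} = \sqrt{\left(71 - 20\right) \left(-102\right) + 175} = \sqrt{51 \left(-102\right) + 175} = \sqrt{-5202 + 175} = \sqrt{-5027} = i \sqrt{5027}$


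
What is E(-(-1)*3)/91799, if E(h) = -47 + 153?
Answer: 106/91799 ≈ 0.0011547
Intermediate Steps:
E(h) = 106
E(-(-1)*3)/91799 = 106/91799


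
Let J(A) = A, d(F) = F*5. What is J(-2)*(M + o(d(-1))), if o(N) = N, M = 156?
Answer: -302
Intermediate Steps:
d(F) = 5*F
J(-2)*(M + o(d(-1))) = -2*(156 + 5*(-1)) = -2*(156 - 5) = -2*151 = -302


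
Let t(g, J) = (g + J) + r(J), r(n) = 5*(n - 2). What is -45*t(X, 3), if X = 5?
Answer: -585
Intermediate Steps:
r(n) = -10 + 5*n (r(n) = 5*(-2 + n) = -10 + 5*n)
t(g, J) = -10 + g + 6*J (t(g, J) = (g + J) + (-10 + 5*J) = (J + g) + (-10 + 5*J) = -10 + g + 6*J)
-45*t(X, 3) = -45*(-10 + 5 + 6*3) = -45*(-10 + 5 + 18) = -45*13 = -585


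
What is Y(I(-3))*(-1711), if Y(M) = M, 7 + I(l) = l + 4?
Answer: 10266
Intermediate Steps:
I(l) = -3 + l (I(l) = -7 + (l + 4) = -7 + (4 + l) = -3 + l)
Y(I(-3))*(-1711) = (-3 - 3)*(-1711) = -6*(-1711) = 10266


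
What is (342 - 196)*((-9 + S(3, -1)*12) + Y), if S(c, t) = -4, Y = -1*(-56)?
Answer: -146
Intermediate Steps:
Y = 56
(342 - 196)*((-9 + S(3, -1)*12) + Y) = (342 - 196)*((-9 - 4*12) + 56) = 146*((-9 - 48) + 56) = 146*(-57 + 56) = 146*(-1) = -146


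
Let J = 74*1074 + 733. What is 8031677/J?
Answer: 8031677/80209 ≈ 100.13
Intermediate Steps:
J = 80209 (J = 79476 + 733 = 80209)
8031677/J = 8031677/80209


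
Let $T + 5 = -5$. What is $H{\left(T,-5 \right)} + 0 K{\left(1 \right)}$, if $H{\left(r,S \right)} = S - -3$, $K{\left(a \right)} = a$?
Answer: $-2$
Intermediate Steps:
$T = -10$ ($T = -5 - 5 = -10$)
$H{\left(r,S \right)} = 3 + S$ ($H{\left(r,S \right)} = S + 3 = 3 + S$)
$H{\left(T,-5 \right)} + 0 K{\left(1 \right)} = \left(3 - 5\right) + 0 \cdot 1 = -2 + 0 = -2$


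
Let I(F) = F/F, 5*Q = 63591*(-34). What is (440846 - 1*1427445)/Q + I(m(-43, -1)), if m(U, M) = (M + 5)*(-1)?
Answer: 7095089/2162094 ≈ 3.2816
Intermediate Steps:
Q = -2162094/5 (Q = (63591*(-34))/5 = (⅕)*(-2162094) = -2162094/5 ≈ -4.3242e+5)
m(U, M) = -5 - M (m(U, M) = (5 + M)*(-1) = -5 - M)
I(F) = 1
(440846 - 1*1427445)/Q + I(m(-43, -1)) = (440846 - 1*1427445)/(-2162094/5) + 1 = (440846 - 1427445)*(-5/2162094) + 1 = -986599*(-5/2162094) + 1 = 4932995/2162094 + 1 = 7095089/2162094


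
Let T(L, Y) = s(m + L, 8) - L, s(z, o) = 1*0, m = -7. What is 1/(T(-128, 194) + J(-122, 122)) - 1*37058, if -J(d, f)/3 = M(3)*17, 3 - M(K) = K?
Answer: -4743423/128 ≈ -37058.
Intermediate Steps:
s(z, o) = 0
T(L, Y) = -L (T(L, Y) = 0 - L = -L)
M(K) = 3 - K
J(d, f) = 0 (J(d, f) = -3*(3 - 1*3)*17 = -3*(3 - 3)*17 = -0*17 = -3*0 = 0)
1/(T(-128, 194) + J(-122, 122)) - 1*37058 = 1/(-1*(-128) + 0) - 1*37058 = 1/(128 + 0) - 37058 = 1/128 - 37058 = -4743423/128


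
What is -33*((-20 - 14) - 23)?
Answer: 1881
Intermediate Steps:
-33*((-20 - 14) - 23) = -33*(-34 - 23) = -33*(-57) = 1881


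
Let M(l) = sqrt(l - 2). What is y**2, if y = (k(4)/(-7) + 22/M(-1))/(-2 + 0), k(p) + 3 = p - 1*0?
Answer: -23713/588 + 11*I*sqrt(3)/21 ≈ -40.328 + 0.90726*I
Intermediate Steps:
M(l) = sqrt(-2 + l)
k(p) = -3 + p (k(p) = -3 + (p - 1*0) = -3 + (p + 0) = -3 + p)
y = 1/14 + 11*I*sqrt(3)/3 (y = ((-3 + 4)/(-7) + 22/(sqrt(-2 - 1)))/(-2 + 0) = (1*(-1/7) + 22/(sqrt(-3)))/(-2) = (-1/7 + 22/((I*sqrt(3))))*(-1/2) = (-1/7 + 22*(-I*sqrt(3)/3))*(-1/2) = (-1/7 - 22*I*sqrt(3)/3)*(-1/2) = 1/14 + 11*I*sqrt(3)/3 ≈ 0.071429 + 6.3509*I)
y**2 = (1/14 + 11*I*sqrt(3)/3)**2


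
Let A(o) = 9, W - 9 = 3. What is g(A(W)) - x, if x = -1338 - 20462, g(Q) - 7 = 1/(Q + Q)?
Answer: 392527/18 ≈ 21807.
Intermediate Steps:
W = 12 (W = 9 + 3 = 12)
g(Q) = 7 + 1/(2*Q) (g(Q) = 7 + 1/(Q + Q) = 7 + 1/(2*Q))
x = -21800
g(A(W)) - x = (7 + (½)/9) - 1*(-21800) = (7 + (½)*(⅑)) + 21800 = (7 + 1/18) + 21800 = 127/18 + 21800 = 392527/18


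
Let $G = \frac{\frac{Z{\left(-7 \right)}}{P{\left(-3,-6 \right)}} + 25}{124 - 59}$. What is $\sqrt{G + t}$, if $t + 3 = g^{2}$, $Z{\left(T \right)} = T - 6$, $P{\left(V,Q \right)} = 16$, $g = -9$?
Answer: $\frac{\sqrt{5297955}}{260} \approx 8.8528$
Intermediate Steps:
$Z{\left(T \right)} = -6 + T$
$G = \frac{387}{1040}$ ($G = \frac{\frac{-6 - 7}{16} + 25}{124 - 59} = \frac{\left(-13\right) \frac{1}{16} + 25}{65} = \left(- \frac{13}{16} + 25\right) \frac{1}{65} = \frac{387}{16} \cdot \frac{1}{65} = \frac{387}{1040} \approx 0.37212$)
$t = 78$ ($t = -3 + \left(-9\right)^{2} = -3 + 81 = 78$)
$\sqrt{G + t} = \sqrt{\frac{387}{1040} + 78} = \sqrt{\frac{81507}{1040}} = \frac{\sqrt{5297955}}{260}$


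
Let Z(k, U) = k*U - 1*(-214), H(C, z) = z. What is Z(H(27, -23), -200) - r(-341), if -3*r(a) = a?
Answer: 14101/3 ≈ 4700.3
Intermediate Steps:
r(a) = -a/3
Z(k, U) = 214 + U*k (Z(k, U) = U*k + 214 = 214 + U*k)
Z(H(27, -23), -200) - r(-341) = (214 - 200*(-23)) - (-1)*(-341)/3 = (214 + 4600) - 1*341/3 = 4814 - 341/3 = 14101/3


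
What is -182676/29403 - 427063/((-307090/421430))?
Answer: 25199106381683/42996987 ≈ 5.8607e+5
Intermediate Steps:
-182676/29403 - 427063/((-307090/421430)) = -182676*1/29403 - 427063/((-307090*1/421430)) = -60892/9801 - 427063/(-30709/42143) = -60892/9801 - 427063*(-42143/30709) = -60892/9801 + 2571102287/4387 = 25199106381683/42996987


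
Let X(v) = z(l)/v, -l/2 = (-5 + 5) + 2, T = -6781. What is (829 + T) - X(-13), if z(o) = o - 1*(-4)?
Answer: -5952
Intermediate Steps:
l = -4 (l = -2*((-5 + 5) + 2) = -2*(0 + 2) = -2*2 = -4)
z(o) = 4 + o (z(o) = o + 4 = 4 + o)
X(v) = 0 (X(v) = (4 - 4)/v = 0/v = 0)
(829 + T) - X(-13) = (829 - 6781) - 1*0 = -5952 + 0 = -5952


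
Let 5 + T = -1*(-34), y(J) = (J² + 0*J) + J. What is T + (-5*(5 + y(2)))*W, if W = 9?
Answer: -466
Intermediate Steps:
y(J) = J + J² (y(J) = (J² + 0) + J = J² + J = J + J²)
T = 29 (T = -5 - 1*(-34) = -5 + 34 = 29)
T + (-5*(5 + y(2)))*W = 29 - 5*(5 + 2*(1 + 2))*9 = 29 - 5*(5 + 2*3)*9 = 29 - 5*(5 + 6)*9 = 29 - 5*11*9 = 29 - 55*9 = 29 - 495 = -466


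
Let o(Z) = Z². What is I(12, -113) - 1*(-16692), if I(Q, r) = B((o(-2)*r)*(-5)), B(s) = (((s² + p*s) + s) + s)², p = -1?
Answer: 26110669236292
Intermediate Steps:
B(s) = (s + s²)² (B(s) = (((s² - s) + s) + s)² = (s² + s)² = (s + s²)²)
I(Q, r) = 400*r²*(1 - 20*r)² (I(Q, r) = (((-2)²*r)*(-5))²*(1 + ((-2)²*r)*(-5))² = ((4*r)*(-5))²*(1 + (4*r)*(-5))² = (-20*r)²*(1 - 20*r)² = (400*r²)*(1 - 20*r)² = 400*r²*(1 - 20*r)²)
I(12, -113) - 1*(-16692) = 400*(-113)²*(-1 + 20*(-113))² - 1*(-16692) = 400*12769*(-1 - 2260)² + 16692 = 400*12769*(-2261)² + 16692 = 400*12769*5112121 + 16692 = 26110669219600 + 16692 = 26110669236292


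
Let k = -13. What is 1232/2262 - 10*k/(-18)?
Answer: -22657/3393 ≈ -6.6776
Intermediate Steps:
1232/2262 - 10*k/(-18) = 1232/2262 - 10*(-13)/(-18) = 1232*(1/2262) + 130*(-1/18) = 616/1131 - 65/9 = -22657/3393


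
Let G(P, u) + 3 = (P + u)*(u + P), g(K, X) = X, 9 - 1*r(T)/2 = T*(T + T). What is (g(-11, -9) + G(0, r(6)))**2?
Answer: 251666496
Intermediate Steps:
r(T) = 18 - 4*T**2 (r(T) = 18 - 2*T*(T + T) = 18 - 2*T*2*T = 18 - 4*T**2)
G(P, u) = -3 + (P + u)**2 (G(P, u) = -3 + (P + u)*(u + P) = -3 + (P + u)*(P + u) = -3 + (P + u)**2)
(g(-11, -9) + G(0, r(6)))**2 = (-9 + (-3 + (0 + (18 - 4*6**2))**2))**2 = (-9 + (-3 + (0 + (18 - 4*36))**2))**2 = (-9 + (-3 + (0 + (18 - 144))**2))**2 = (-9 + (-3 + (0 - 126)**2))**2 = (-9 + (-3 + (-126)**2))**2 = (-9 + (-3 + 15876))**2 = (-9 + 15873)**2 = 15864**2 = 251666496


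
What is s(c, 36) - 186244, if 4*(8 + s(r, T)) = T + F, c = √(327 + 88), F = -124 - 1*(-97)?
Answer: -744999/4 ≈ -1.8625e+5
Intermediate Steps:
F = -27 (F = -124 + 97 = -27)
c = √415 ≈ 20.372
s(r, T) = -59/4 + T/4 (s(r, T) = -8 + (T - 27)/4 = -8 + (-27 + T)/4 = -8 + (-27/4 + T/4) = -59/4 + T/4)
s(c, 36) - 186244 = (-59/4 + (¼)*36) - 186244 = (-59/4 + 9) - 186244 = -23/4 - 186244 = -744999/4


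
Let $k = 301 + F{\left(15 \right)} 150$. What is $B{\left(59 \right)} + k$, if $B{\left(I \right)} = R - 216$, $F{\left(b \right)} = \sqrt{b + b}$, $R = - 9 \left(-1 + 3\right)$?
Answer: $67 + 150 \sqrt{30} \approx 888.58$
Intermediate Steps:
$R = -18$ ($R = \left(-9\right) 2 = -18$)
$F{\left(b \right)} = \sqrt{2} \sqrt{b}$ ($F{\left(b \right)} = \sqrt{2 b} = \sqrt{2} \sqrt{b}$)
$B{\left(I \right)} = -234$ ($B{\left(I \right)} = -18 - 216 = -234$)
$k = 301 + 150 \sqrt{30}$ ($k = 301 + \sqrt{2} \sqrt{15} \cdot 150 = 301 + \sqrt{30} \cdot 150 = 301 + 150 \sqrt{30} \approx 1122.6$)
$B{\left(59 \right)} + k = -234 + \left(301 + 150 \sqrt{30}\right) = 67 + 150 \sqrt{30}$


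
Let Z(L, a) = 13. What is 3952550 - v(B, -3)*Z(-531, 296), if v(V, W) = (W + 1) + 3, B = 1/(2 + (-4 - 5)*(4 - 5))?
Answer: 3952537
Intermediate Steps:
B = 1/11 (B = 1/(2 - 9*(-1)) = 1/(2 + 9) = 1/11 ≈ 0.090909)
v(V, W) = 4 + W (v(V, W) = (1 + W) + 3 = 4 + W)
3952550 - v(B, -3)*Z(-531, 296) = 3952550 - (4 - 3)*13 = 3952550 - 13 = 3952537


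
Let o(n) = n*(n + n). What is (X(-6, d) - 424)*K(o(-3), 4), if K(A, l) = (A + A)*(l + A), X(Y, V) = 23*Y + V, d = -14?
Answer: -456192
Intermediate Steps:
o(n) = 2*n² (o(n) = n*(2*n) = 2*n²)
X(Y, V) = V + 23*Y
K(A, l) = 2*A*(A + l) (K(A, l) = (2*A)*(A + l) = 2*A*(A + l))
(X(-6, d) - 424)*K(o(-3), 4) = ((-14 + 23*(-6)) - 424)*(2*(2*(-3)²)*(2*(-3)² + 4)) = ((-14 - 138) - 424)*(2*(2*9)*(2*9 + 4)) = (-152 - 424)*(2*18*(18 + 4)) = -1152*18*22 = -576*792 = -456192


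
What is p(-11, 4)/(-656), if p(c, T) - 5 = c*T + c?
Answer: 25/328 ≈ 0.076220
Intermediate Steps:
p(c, T) = 5 + c + T*c (p(c, T) = 5 + (c*T + c) = 5 + (T*c + c) = 5 + (c + T*c) = 5 + c + T*c)
p(-11, 4)/(-656) = (5 - 11 + 4*(-11))/(-656) = (5 - 11 - 44)*(-1/656) = -50*(-1/656) = 25/328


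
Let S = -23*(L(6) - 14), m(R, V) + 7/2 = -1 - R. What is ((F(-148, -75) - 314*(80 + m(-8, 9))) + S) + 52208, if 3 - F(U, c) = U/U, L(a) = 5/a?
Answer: 157763/6 ≈ 26294.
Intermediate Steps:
m(R, V) = -9/2 - R (m(R, V) = -7/2 + (-1 - R) = -9/2 - R)
F(U, c) = 2 (F(U, c) = 3 - U/U = 3 - 1*1 = 3 - 1 = 2)
S = 1817/6 (S = -23*(5/6 - 14) = -23*(5*(⅙) - 14) = -23*(⅚ - 14) = -23*(-79/6) = 1817/6 ≈ 302.83)
((F(-148, -75) - 314*(80 + m(-8, 9))) + S) + 52208 = ((2 - 314*(80 + (-9/2 - 1*(-8)))) + 1817/6) + 52208 = ((2 - 314*(80 + (-9/2 + 8))) + 1817/6) + 52208 = ((2 - 314*(80 + 7/2)) + 1817/6) + 52208 = ((2 - 314*167/2) + 1817/6) + 52208 = ((2 - 26219) + 1817/6) + 52208 = (-26217 + 1817/6) + 52208 = -155485/6 + 52208 = 157763/6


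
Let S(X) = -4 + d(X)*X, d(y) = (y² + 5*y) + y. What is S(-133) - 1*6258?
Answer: -2252765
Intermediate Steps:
d(y) = y² + 6*y
S(X) = -4 + X²*(6 + X) (S(X) = -4 + (X*(6 + X))*X = -4 + X²*(6 + X))
S(-133) - 1*6258 = (-4 + (-133)²*(6 - 133)) - 1*6258 = (-4 + 17689*(-127)) - 6258 = (-4 - 2246503) - 6258 = -2246507 - 6258 = -2252765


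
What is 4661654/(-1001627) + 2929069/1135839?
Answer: -2361053822443/1137687010053 ≈ -2.0753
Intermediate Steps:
4661654/(-1001627) + 2929069/1135839 = 4661654*(-1/1001627) + 2929069*(1/1135839) = -4661654/1001627 + 2929069/1135839 = -2361053822443/1137687010053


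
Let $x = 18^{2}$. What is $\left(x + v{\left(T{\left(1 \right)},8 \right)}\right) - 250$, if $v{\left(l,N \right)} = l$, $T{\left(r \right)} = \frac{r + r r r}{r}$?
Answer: $76$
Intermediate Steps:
$T{\left(r \right)} = \frac{r + r^{3}}{r}$ ($T{\left(r \right)} = \frac{r + r r^{2}}{r} = \frac{r + r^{3}}{r}$)
$x = 324$
$\left(x + v{\left(T{\left(1 \right)},8 \right)}\right) - 250 = \left(324 + \left(1 + 1^{2}\right)\right) - 250 = \left(324 + \left(1 + 1\right)\right) - 250 = \left(324 + 2\right) - 250 = 326 - 250 = 76$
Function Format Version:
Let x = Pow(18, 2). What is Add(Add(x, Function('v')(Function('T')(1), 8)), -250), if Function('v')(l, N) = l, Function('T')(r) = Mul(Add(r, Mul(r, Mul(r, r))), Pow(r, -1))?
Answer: 76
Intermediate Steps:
Function('T')(r) = Mul(Pow(r, -1), Add(r, Pow(r, 3))) (Function('T')(r) = Mul(Add(r, Mul(r, Pow(r, 2))), Pow(r, -1)) = Mul(Add(r, Pow(r, 3)), Pow(r, -1)) = Mul(Pow(r, -1), Add(r, Pow(r, 3))))
x = 324
Add(Add(x, Function('v')(Function('T')(1), 8)), -250) = Add(Add(324, Add(1, Pow(1, 2))), -250) = Add(Add(324, Add(1, 1)), -250) = Add(Add(324, 2), -250) = Add(326, -250) = 76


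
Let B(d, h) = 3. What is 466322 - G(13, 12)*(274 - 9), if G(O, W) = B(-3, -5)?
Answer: 465527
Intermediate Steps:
G(O, W) = 3
466322 - G(13, 12)*(274 - 9) = 466322 - 3*(274 - 9) = 466322 - 3*265 = 466322 - 1*795 = 466322 - 795 = 465527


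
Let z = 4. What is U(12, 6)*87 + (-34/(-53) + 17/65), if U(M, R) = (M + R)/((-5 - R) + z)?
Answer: -5373093/24115 ≈ -222.81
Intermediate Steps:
U(M, R) = (M + R)/(-1 - R) (U(M, R) = (M + R)/((-5 - R) + 4) = (M + R)/(-1 - R))
U(12, 6)*87 + (-34/(-53) + 17/65) = ((-1*12 - 1*6)/(1 + 6))*87 + (-34/(-53) + 17/65) = ((-12 - 6)/7)*87 + (-34*(-1/53) + 17*(1/65)) = ((1/7)*(-18))*87 + (34/53 + 17/65) = -18/7*87 + 3111/3445 = -1566/7 + 3111/3445 = -5373093/24115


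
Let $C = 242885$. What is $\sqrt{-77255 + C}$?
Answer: $\sqrt{165630} \approx 406.98$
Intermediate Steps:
$\sqrt{-77255 + C} = \sqrt{-77255 + 242885} = \sqrt{165630}$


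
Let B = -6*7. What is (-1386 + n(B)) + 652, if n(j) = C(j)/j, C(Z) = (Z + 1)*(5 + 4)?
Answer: -10153/14 ≈ -725.21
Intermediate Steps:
C(Z) = 9 + 9*Z (C(Z) = (1 + Z)*9 = 9 + 9*Z)
B = -42
n(j) = (9 + 9*j)/j
(-1386 + n(B)) + 652 = (-1386 + (9 + 9/(-42))) + 652 = (-1386 + (9 + 9*(-1/42))) + 652 = (-1386 + (9 - 3/14)) + 652 = (-1386 + 123/14) + 652 = -19281/14 + 652 = -10153/14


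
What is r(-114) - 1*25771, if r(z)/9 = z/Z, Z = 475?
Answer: -644329/25 ≈ -25773.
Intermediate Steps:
r(z) = 9*z/475 (r(z) = 9*(z/475) = 9*z/475)
r(-114) - 1*25771 = (9/475)*(-114) - 1*25771 = -54/25 - 25771 = -644329/25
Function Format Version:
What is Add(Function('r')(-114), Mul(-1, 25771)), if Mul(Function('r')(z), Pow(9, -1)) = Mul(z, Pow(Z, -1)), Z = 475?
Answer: Rational(-644329, 25) ≈ -25773.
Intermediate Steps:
Function('r')(z) = Mul(Rational(9, 475), z) (Function('r')(z) = Mul(9, Mul(z, Pow(475, -1))) = Mul(9, Mul(z, Rational(1, 475))) = Mul(9, Mul(Rational(1, 475), z)) = Mul(Rational(9, 475), z))
Add(Function('r')(-114), Mul(-1, 25771)) = Add(Mul(Rational(9, 475), -114), Mul(-1, 25771)) = Add(Rational(-54, 25), -25771) = Rational(-644329, 25)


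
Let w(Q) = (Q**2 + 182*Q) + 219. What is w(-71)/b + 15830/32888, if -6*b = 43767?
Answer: 122486597/79967172 ≈ 1.5317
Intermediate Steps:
b = -14589/2 (b = -1/6*43767 = -14589/2 ≈ -7294.5)
w(Q) = 219 + Q**2 + 182*Q
w(-71)/b + 15830/32888 = (219 + (-71)**2 + 182*(-71))/(-14589/2) + 15830/32888 = (219 + 5041 - 12922)*(-2/14589) + 15830*(1/32888) = -7662*(-2/14589) + 7915/16444 = 5108/4863 + 7915/16444 = 122486597/79967172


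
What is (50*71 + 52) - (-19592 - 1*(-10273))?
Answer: 12921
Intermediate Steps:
(50*71 + 52) - (-19592 - 1*(-10273)) = (3550 + 52) - (-19592 + 10273) = 3602 - 1*(-9319) = 3602 + 9319 = 12921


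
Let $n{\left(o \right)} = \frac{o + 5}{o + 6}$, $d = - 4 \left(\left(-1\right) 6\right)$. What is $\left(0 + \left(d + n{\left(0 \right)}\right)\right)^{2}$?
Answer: $\frac{22201}{36} \approx 616.69$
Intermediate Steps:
$d = 24$ ($d = \left(-4\right) \left(-6\right) = 24$)
$n{\left(o \right)} = \frac{5 + o}{6 + o}$
$\left(0 + \left(d + n{\left(0 \right)}\right)\right)^{2} = \left(0 + \left(24 + \frac{5 + 0}{6 + 0}\right)\right)^{2} = \left(0 + \left(24 + \frac{1}{6} \cdot 5\right)\right)^{2} = \left(0 + \left(24 + \frac{5}{6}\right)\right)^{2} = \left(0 + \frac{149}{6}\right)^{2} = \left(\frac{149}{6}\right)^{2} = \frac{22201}{36}$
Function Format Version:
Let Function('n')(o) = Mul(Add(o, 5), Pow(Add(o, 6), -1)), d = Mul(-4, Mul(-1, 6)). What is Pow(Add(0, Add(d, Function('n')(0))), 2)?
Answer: Rational(22201, 36) ≈ 616.69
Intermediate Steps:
d = 24 (d = Mul(-4, -6) = 24)
Function('n')(o) = Mul(Pow(Add(6, o), -1), Add(5, o)) (Function('n')(o) = Mul(Add(5, o), Pow(Add(6, o), -1)) = Mul(Pow(Add(6, o), -1), Add(5, o)))
Pow(Add(0, Add(d, Function('n')(0))), 2) = Pow(Add(0, Add(24, Mul(Pow(Add(6, 0), -1), Add(5, 0)))), 2) = Pow(Add(0, Add(24, Mul(Pow(6, -1), 5))), 2) = Pow(Add(0, Add(24, Mul(Rational(1, 6), 5))), 2) = Pow(Add(0, Add(24, Rational(5, 6))), 2) = Pow(Add(0, Rational(149, 6)), 2) = Pow(Rational(149, 6), 2) = Rational(22201, 36)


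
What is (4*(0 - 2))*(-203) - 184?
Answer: 1440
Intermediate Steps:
(4*(0 - 2))*(-203) - 184 = (4*(-2))*(-203) - 184 = -8*(-203) - 184 = 1624 - 184 = 1440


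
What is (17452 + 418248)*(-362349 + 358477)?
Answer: -1687030400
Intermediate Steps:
(17452 + 418248)*(-362349 + 358477) = 435700*(-3872) = -1687030400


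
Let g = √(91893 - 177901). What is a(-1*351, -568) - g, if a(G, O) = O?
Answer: -568 - 2*I*√21502 ≈ -568.0 - 293.27*I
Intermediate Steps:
g = 2*I*√21502 (g = √(-86008) = 2*I*√21502 ≈ 293.27*I)
a(-1*351, -568) - g = -568 - 2*I*√21502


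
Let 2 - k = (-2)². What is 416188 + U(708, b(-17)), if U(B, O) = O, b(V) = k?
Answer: 416186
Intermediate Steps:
k = -2 (k = 2 - 1*(-2)² = 2 - 1*4 = 2 - 4 = -2)
b(V) = -2
416188 + U(708, b(-17)) = 416188 - 2 = 416186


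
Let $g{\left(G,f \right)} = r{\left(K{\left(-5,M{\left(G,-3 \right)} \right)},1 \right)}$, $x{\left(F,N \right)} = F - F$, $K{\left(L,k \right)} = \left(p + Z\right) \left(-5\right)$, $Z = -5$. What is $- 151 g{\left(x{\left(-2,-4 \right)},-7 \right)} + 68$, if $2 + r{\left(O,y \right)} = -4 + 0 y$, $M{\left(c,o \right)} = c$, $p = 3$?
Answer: $974$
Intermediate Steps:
$K{\left(L,k \right)} = 10$ ($K{\left(L,k \right)} = \left(3 - 5\right) \left(-5\right) = \left(-2\right) \left(-5\right) = 10$)
$x{\left(F,N \right)} = 0$
$r{\left(O,y \right)} = -6$ ($r{\left(O,y \right)} = -2 - \left(4 + 0 y\right) = -2 + \left(-4 + 0\right) = -2 - 4 = -6$)
$g{\left(G,f \right)} = -6$
$- 151 g{\left(x{\left(-2,-4 \right)},-7 \right)} + 68 = \left(-151\right) \left(-6\right) + 68 = 906 + 68 = 974$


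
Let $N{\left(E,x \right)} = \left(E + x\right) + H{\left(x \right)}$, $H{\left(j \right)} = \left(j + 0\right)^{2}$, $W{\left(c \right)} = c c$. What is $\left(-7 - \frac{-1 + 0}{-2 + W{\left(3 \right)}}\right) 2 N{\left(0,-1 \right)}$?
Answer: $0$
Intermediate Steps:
$W{\left(c \right)} = c^{2}$
$H{\left(j \right)} = j^{2}$
$N{\left(E,x \right)} = E + x + x^{2}$ ($N{\left(E,x \right)} = \left(E + x\right) + x^{2} = E + x + x^{2}$)
$\left(-7 - \frac{-1 + 0}{-2 + W{\left(3 \right)}}\right) 2 N{\left(0,-1 \right)} = \left(-7 - \frac{-1 + 0}{-2 + 3^{2}}\right) 2 \left(0 - 1 + \left(-1\right)^{2}\right) = \left(-7 - - \frac{1}{-2 + 9}\right) 2 \left(0 - 1 + 1\right) = \left(-7 - - \frac{1}{7}\right) 2 \cdot 0 = \left(-7 + \frac{1}{7}\right) 2 \cdot 0 = \left(- \frac{48}{7}\right) 2 \cdot 0 = \left(- \frac{96}{7}\right) 0 = 0$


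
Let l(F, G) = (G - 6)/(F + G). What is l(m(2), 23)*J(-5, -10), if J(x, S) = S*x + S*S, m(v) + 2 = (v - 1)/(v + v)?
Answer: 120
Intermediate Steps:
m(v) = -2 + (-1 + v)/(2*v) (m(v) = -2 + (v - 1)/(v + v) = -2 + (-1 + v)/((2*v)) = -2 + (-1 + v)*(1/(2*v)) = -2 + (-1 + v)/(2*v))
J(x, S) = S² + S*x (J(x, S) = S*x + S² = S² + S*x)
l(F, G) = (-6 + G)/(F + G)
l(m(2), 23)*J(-5, -10) = ((-6 + 23)/((½)*(-1 - 3*2)/2 + 23))*(-10*(-10 - 5)) = (17/((½)*(½)*(-1 - 6) + 23))*(-10*(-15)) = (17/((½)*(½)*(-7) + 23))*150 = (17/(-7/4 + 23))*150 = (17/(85/4))*150 = ((4/85)*17)*150 = (⅘)*150 = 120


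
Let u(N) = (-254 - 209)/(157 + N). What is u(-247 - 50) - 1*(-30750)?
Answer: 4305463/140 ≈ 30753.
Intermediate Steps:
u(N) = -463/(157 + N)
u(-247 - 50) - 1*(-30750) = -463/(157 + (-247 - 50)) - 1*(-30750) = -463/(157 - 297) + 30750 = -463/(-140) + 30750 = -463*(-1/140) + 30750 = 463/140 + 30750 = 4305463/140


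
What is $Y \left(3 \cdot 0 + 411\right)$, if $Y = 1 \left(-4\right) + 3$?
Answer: $-411$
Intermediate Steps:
$Y = -1$ ($Y = -4 + 3 = -1$)
$Y \left(3 \cdot 0 + 411\right) = - (3 \cdot 0 + 411) = - (0 + 411) = \left(-1\right) 411 = -411$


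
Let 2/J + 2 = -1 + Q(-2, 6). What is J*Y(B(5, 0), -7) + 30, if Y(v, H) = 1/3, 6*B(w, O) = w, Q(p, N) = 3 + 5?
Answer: 452/15 ≈ 30.133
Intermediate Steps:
Q(p, N) = 8
B(w, O) = w/6
Y(v, H) = ⅓
J = ⅖ (J = 2/(-2 + (-1 + 8)) = 2/(-2 + 7) = 2/5 = 2*(⅕) = ⅖ ≈ 0.40000)
J*Y(B(5, 0), -7) + 30 = (⅖)*(⅓) + 30 = 2/15 + 30 = 452/15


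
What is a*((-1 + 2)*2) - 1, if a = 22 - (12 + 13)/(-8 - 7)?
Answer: 139/3 ≈ 46.333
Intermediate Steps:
a = 71/3 (a = 22 - 25/(-15) = 22 - 25*(-1)/15 = 22 - 1*(-5/3) = 22 + 5/3 = 71/3 ≈ 23.667)
a*((-1 + 2)*2) - 1 = 71*((-1 + 2)*2)/3 - 1 = 71*(1*2)/3 - 1 = (71/3)*2 - 1 = 142/3 - 1 = 139/3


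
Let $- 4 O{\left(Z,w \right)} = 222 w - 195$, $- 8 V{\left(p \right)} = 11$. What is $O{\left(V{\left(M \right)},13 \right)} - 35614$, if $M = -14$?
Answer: $- \frac{145147}{4} \approx -36287.0$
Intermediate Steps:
$V{\left(p \right)} = - \frac{11}{8}$ ($V{\left(p \right)} = \left(- \frac{1}{8}\right) 11 = - \frac{11}{8}$)
$O{\left(Z,w \right)} = \frac{195}{4} - \frac{111 w}{2}$ ($O{\left(Z,w \right)} = - \frac{222 w - 195}{4} = - \frac{-195 + 222 w}{4} = \frac{195}{4} - \frac{111 w}{2}$)
$O{\left(V{\left(M \right)},13 \right)} - 35614 = \left(\frac{195}{4} - \frac{1443}{2}\right) - 35614 = - \frac{2691}{4} - 35614 = - \frac{145147}{4}$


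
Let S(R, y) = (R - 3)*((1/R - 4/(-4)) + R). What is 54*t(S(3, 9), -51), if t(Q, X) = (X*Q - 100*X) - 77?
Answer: 271242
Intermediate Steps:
S(R, y) = (-3 + R)*(1 + R + 1/R) (S(R, y) = (-3 + R)*((1/R - 4*(-1/4)) + R) = (-3 + R)*((1/R + 1) + R) = (-3 + R)*((1 + 1/R) + R) = (-3 + R)*(1 + R + 1/R))
t(Q, X) = -77 - 100*X + Q*X (t(Q, X) = (Q*X - 100*X) - 77 = (-100*X + Q*X) - 77 = -77 - 100*X + Q*X)
54*t(S(3, 9), -51) = 54*(-77 - 100*(-51) + (-2 + 3**2 - 3/3 - 2*3)*(-51)) = 54*(-77 + 5100 + (-2 + 9 - 3*1/3 - 6)*(-51)) = 54*(-77 + 5100 + (-2 + 9 - 1 - 6)*(-51)) = 54*(-77 + 5100 + 0*(-51)) = 54*(-77 + 5100 + 0) = 54*5023 = 271242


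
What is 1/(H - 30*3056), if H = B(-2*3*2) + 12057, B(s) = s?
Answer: -1/79635 ≈ -1.2557e-5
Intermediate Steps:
H = 12045 (H = -2*3*2 + 12057 = -6*2 + 12057 = -12 + 12057 = 12045)
1/(H - 30*3056) = 1/(12045 - 30*3056) = 1/(12045 - 91680) = 1/(-79635) = -1/79635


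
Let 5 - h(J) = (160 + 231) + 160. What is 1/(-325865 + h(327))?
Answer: -1/326411 ≈ -3.0636e-6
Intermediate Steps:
h(J) = -546 (h(J) = 5 - ((160 + 231) + 160) = 5 - (391 + 160) = 5 - 1*551 = 5 - 551 = -546)
1/(-325865 + h(327)) = 1/(-325865 - 546) = 1/(-326411) = -1/326411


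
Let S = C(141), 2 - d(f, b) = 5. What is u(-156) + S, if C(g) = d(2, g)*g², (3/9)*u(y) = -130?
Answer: -60033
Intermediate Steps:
d(f, b) = -3 (d(f, b) = 2 - 1*5 = 2 - 5 = -3)
u(y) = -390 (u(y) = 3*(-130) = -390)
C(g) = -3*g²
S = -59643 (S = -3*141² = -3*19881 = -59643)
u(-156) + S = -390 - 59643 = -60033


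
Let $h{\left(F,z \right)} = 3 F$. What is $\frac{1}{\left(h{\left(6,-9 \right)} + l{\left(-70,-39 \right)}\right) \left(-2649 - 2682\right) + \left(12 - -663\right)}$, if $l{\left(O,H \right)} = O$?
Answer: $\frac{1}{277887} \approx 3.5986 \cdot 10^{-6}$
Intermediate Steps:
$\frac{1}{\left(h{\left(6,-9 \right)} + l{\left(-70,-39 \right)}\right) \left(-2649 - 2682\right) + \left(12 - -663\right)} = \frac{1}{\left(3 \cdot 6 - 70\right) \left(-2649 - 2682\right) + \left(12 - -663\right)} = \frac{1}{\left(18 - 70\right) \left(-5331\right) + \left(12 + 663\right)} = \frac{1}{\left(-52\right) \left(-5331\right) + 675} = \frac{1}{277212 + 675} = \frac{1}{277887}$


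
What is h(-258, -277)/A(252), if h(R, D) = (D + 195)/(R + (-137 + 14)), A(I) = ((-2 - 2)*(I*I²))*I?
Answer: -41/3072961608192 ≈ -1.3342e-11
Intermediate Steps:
A(I) = -4*I⁴ (A(I) = (-4*I³)*I = -4*I⁴)
h(R, D) = (195 + D)/(-123 + R) (h(R, D) = (195 + D)/(R - 123) = (195 + D)/(-123 + R))
h(-258, -277)/A(252) = ((195 - 277)/(-123 - 258))/((-4*252⁴)) = (-82/(-381))/((-4*4032758016)) = -1/381*(-82)/(-16131032064) = (82/381)*(-1/16131032064) = -41/3072961608192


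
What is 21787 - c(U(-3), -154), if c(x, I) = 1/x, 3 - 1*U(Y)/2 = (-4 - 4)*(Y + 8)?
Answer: 1873681/86 ≈ 21787.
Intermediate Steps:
U(Y) = 134 + 16*Y (U(Y) = 6 - 2*(-4 - 4)*(Y + 8) = 6 - (-16)*(8 + Y) = 6 - 2*(-64 - 8*Y) = 6 + (128 + 16*Y) = 134 + 16*Y)
21787 - c(U(-3), -154) = 21787 - 1/(134 + 16*(-3)) = 21787 - 1/(134 - 48) = 21787 - 1/86 = 1873681/86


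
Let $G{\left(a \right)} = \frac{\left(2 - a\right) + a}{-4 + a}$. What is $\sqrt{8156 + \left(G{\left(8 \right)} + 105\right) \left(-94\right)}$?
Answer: $i \sqrt{1761} \approx 41.964 i$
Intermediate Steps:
$G{\left(a \right)} = \frac{2}{-4 + a}$
$\sqrt{8156 + \left(G{\left(8 \right)} + 105\right) \left(-94\right)} = \sqrt{8156 + \left(\frac{2}{-4 + 8} + 105\right) \left(-94\right)} = \sqrt{8156 + \left(\frac{2}{4} + 105\right) \left(-94\right)} = \sqrt{8156 + \left(2 \cdot \frac{1}{4} + 105\right) \left(-94\right)} = \sqrt{8156 + \left(\frac{1}{2} + 105\right) \left(-94\right)} = \sqrt{8156 + \frac{211}{2} \left(-94\right)} = \sqrt{8156 - 9917} = \sqrt{-1761} = i \sqrt{1761}$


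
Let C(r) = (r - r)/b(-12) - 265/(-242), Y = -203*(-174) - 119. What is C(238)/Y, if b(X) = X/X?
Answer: 265/8519126 ≈ 3.1106e-5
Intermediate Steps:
Y = 35203 (Y = 35322 - 119 = 35203)
b(X) = 1
C(r) = 265/242 (C(r) = (r - r)/1 - 265/(-242) = 0*1 - 265*(-1/242) = 0 + 265/242 = 265/242)
C(238)/Y = (265/242)/35203 = (265/242)*(1/35203) = 265/8519126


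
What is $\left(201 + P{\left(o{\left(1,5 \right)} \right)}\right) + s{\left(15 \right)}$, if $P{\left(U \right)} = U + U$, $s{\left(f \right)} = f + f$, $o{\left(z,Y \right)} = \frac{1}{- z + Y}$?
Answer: $\frac{463}{2} \approx 231.5$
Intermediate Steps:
$o{\left(z,Y \right)} = \frac{1}{Y - z}$
$s{\left(f \right)} = 2 f$
$P{\left(U \right)} = 2 U$
$\left(201 + P{\left(o{\left(1,5 \right)} \right)}\right) + s{\left(15 \right)} = \left(201 + \frac{2}{5 - 1}\right) + 2 \cdot 15 = \left(201 + \frac{2}{5 - 1}\right) + 30 = \left(201 + \frac{2}{4}\right) + 30 = \left(201 + 2 \cdot \frac{1}{4}\right) + 30 = \left(201 + \frac{1}{2}\right) + 30 = \frac{403}{2} + 30 = \frac{463}{2}$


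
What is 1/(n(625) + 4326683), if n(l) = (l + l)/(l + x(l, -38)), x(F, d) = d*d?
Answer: 2069/8951908377 ≈ 2.3112e-7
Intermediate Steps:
x(F, d) = d²
n(l) = 2*l/(1444 + l) (n(l) = (l + l)/(l + (-38)²) = (2*l)/(l + 1444) = (2*l)/(1444 + l) = 2*l/(1444 + l))
1/(n(625) + 4326683) = 1/(2*625/(1444 + 625) + 4326683) = 1/(2*625/2069 + 4326683) = 1/(2*625*(1/2069) + 4326683) = 1/(1250/2069 + 4326683) = 1/(8951908377/2069) = 2069/8951908377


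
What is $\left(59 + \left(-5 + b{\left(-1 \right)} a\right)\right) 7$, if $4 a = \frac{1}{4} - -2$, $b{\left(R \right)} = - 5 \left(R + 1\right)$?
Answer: $378$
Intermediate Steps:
$b{\left(R \right)} = -5 - 5 R$ ($b{\left(R \right)} = - 5 \left(1 + R\right) = -5 - 5 R$)
$a = \frac{9}{16}$ ($a = \frac{\frac{1}{4} - -2}{4} = \frac{\frac{1}{4} + 2}{4} = \frac{1}{4} \cdot \frac{9}{4} = \frac{9}{16} \approx 0.5625$)
$\left(59 + \left(-5 + b{\left(-1 \right)} a\right)\right) 7 = \left(59 - \left(5 - \left(-5 - -5\right) \frac{9}{16}\right)\right) 7 = \left(59 - \left(5 - \left(-5 + 5\right) \frac{9}{16}\right)\right) 7 = \left(59 + \left(-5 + 0 \cdot \frac{9}{16}\right)\right) 7 = \left(59 + \left(-5 + 0\right)\right) 7 = \left(59 - 5\right) 7 = 54 \cdot 7 = 378$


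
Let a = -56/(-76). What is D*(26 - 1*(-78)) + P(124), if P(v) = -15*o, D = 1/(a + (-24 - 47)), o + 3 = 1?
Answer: 38074/1335 ≈ 28.520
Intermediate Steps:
o = -2 (o = -3 + 1 = -2)
a = 14/19 (a = -56*(-1/76) = 14/19 ≈ 0.73684)
D = -19/1335 (D = 1/(14/19 + (-24 - 47)) = 1/(14/19 - 71) = 1/(-1335/19) = -19/1335 ≈ -0.014232)
P(v) = 30 (P(v) = -15*(-2) = 30)
D*(26 - 1*(-78)) + P(124) = -19*(26 - 1*(-78))/1335 + 30 = -19*(26 + 78)/1335 + 30 = -19/1335*104 + 30 = -1976/1335 + 30 = 38074/1335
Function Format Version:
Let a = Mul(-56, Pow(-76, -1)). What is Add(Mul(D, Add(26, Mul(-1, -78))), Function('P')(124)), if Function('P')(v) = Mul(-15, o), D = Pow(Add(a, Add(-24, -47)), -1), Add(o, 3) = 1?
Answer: Rational(38074, 1335) ≈ 28.520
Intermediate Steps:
o = -2 (o = Add(-3, 1) = -2)
a = Rational(14, 19) (a = Mul(-56, Rational(-1, 76)) = Rational(14, 19) ≈ 0.73684)
D = Rational(-19, 1335) (D = Pow(Add(Rational(14, 19), Add(-24, -47)), -1) = Pow(Add(Rational(14, 19), -71), -1) = Pow(Rational(-1335, 19), -1) = Rational(-19, 1335) ≈ -0.014232)
Function('P')(v) = 30 (Function('P')(v) = Mul(-15, -2) = 30)
Add(Mul(D, Add(26, Mul(-1, -78))), Function('P')(124)) = Add(Mul(Rational(-19, 1335), Add(26, Mul(-1, -78))), 30) = Add(Mul(Rational(-19, 1335), Add(26, 78)), 30) = Add(Mul(Rational(-19, 1335), 104), 30) = Add(Rational(-1976, 1335), 30) = Rational(38074, 1335)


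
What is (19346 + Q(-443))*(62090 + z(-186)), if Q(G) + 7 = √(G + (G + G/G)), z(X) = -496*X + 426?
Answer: 2993135708 + 154772*I*√885 ≈ 2.9931e+9 + 4.6043e+6*I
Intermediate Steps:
z(X) = 426 - 496*X
Q(G) = -7 + √(1 + 2*G) (Q(G) = -7 + √(G + (G + G/G)) = -7 + √(G + (G + 1)) = -7 + √(G + (1 + G)) = -7 + √(1 + 2*G))
(19346 + Q(-443))*(62090 + z(-186)) = (19346 + (-7 + √(1 + 2*(-443))))*(62090 + (426 - 496*(-186))) = (19346 + (-7 + √(1 - 886)))*(62090 + (426 + 92256)) = (19346 + (-7 + √(-885)))*(62090 + 92682) = (19346 + (-7 + I*√885))*154772 = (19339 + I*√885)*154772 = 2993135708 + 154772*I*√885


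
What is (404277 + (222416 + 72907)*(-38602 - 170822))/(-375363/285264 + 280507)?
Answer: -130687509627920/592727211 ≈ -2.2049e+5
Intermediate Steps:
(404277 + (222416 + 72907)*(-38602 - 170822))/(-375363/285264 + 280507) = (404277 + 295323*(-209424))/(-375363*1/285264 + 280507) = (404277 - 61847723952)/(-41707/31696 + 280507) = -61847319675/8890908165/31696 = -61847319675*31696/8890908165 = -130687509627920/592727211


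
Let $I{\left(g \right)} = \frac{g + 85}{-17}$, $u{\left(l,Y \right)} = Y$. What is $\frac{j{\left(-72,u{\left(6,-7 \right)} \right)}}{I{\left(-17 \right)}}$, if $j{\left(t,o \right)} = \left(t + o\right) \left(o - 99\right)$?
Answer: $- \frac{4187}{2} \approx -2093.5$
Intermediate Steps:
$I{\left(g \right)} = -5 - \frac{g}{17}$ ($I{\left(g \right)} = \left(85 + g\right) \left(- \frac{1}{17}\right) = -5 - \frac{g}{17}$)
$j{\left(t,o \right)} = \left(-99 + o\right) \left(o + t\right)$ ($j{\left(t,o \right)} = \left(o + t\right) \left(-99 + o\right) = \left(-99 + o\right) \left(o + t\right)$)
$\frac{j{\left(-72,u{\left(6,-7 \right)} \right)}}{I{\left(-17 \right)}} = \frac{\left(-7\right)^{2} - -693 - -7128 - -504}{-5 - -1} = \frac{49 + 693 + 7128 + 504}{-5 + 1} = \frac{8374}{-4} = 8374 \left(- \frac{1}{4}\right) = - \frac{4187}{2}$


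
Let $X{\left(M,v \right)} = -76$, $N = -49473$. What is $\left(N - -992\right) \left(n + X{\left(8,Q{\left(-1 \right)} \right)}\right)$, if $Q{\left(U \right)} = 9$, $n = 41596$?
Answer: $-2012931120$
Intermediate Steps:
$\left(N - -992\right) \left(n + X{\left(8,Q{\left(-1 \right)} \right)}\right) = \left(-49473 - -992\right) \left(41596 - 76\right) = \left(-49473 + \left(-22 + 1014\right)\right) 41520 = \left(-49473 + 992\right) 41520 = \left(-48481\right) 41520 = -2012931120$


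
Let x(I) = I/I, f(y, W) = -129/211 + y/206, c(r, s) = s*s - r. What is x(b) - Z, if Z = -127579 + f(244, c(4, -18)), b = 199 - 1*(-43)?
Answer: 2772683685/21733 ≈ 1.2758e+5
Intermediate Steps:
b = 242 (b = 199 + 43 = 242)
c(r, s) = s**2 - r
f(y, W) = -129/211 + y/206 (f(y, W) = -129*1/211 + y*(1/206) = -129/211 + y/206)
x(I) = 1
Z = -2772661952/21733 (Z = -127579 + (-129/211 + (1/206)*244) = -127579 + (-129/211 + 122/103) = -127579 + 12455/21733 = -2772661952/21733 ≈ -1.2758e+5)
x(b) - Z = 1 - 1*(-2772661952/21733) = 1 + 2772661952/21733 = 2772683685/21733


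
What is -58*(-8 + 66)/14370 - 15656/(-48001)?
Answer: 31750678/344887185 ≈ 0.092061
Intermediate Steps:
-58*(-8 + 66)/14370 - 15656/(-48001) = -58*58*(1/14370) - 15656*(-1/48001) = -3364*1/14370 + 15656/48001 = -1682/7185 + 15656/48001 = 31750678/344887185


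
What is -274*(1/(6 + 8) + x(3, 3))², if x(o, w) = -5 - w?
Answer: -1687977/98 ≈ -17224.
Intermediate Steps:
-274*(1/(6 + 8) + x(3, 3))² = -274*(1/(6 + 8) + (-5 - 1*3))² = -274*(1/14 + (-5 - 3))² = -274*(1/14 - 8)² = -274*(-111/14)² = -274*12321/196 = -1687977/98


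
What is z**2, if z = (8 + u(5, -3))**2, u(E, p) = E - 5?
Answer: 4096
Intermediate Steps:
u(E, p) = -5 + E
z = 64 (z = (8 + (-5 + 5))**2 = (8 + 0)**2 = 8**2 = 64)
z**2 = 64**2 = 4096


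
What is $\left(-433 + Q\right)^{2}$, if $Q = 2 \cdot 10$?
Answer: $170569$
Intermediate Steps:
$Q = 20$
$\left(-433 + Q\right)^{2} = \left(-433 + 20\right)^{2} = \left(-413\right)^{2} = 170569$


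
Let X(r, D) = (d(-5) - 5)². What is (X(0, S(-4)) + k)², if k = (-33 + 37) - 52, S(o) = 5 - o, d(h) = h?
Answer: 2704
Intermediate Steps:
X(r, D) = 100 (X(r, D) = (-5 - 5)² = (-10)² = 100)
k = -48 (k = 4 - 52 = -48)
(X(0, S(-4)) + k)² = (100 - 48)² = 52² = 2704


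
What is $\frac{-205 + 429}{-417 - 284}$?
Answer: $- \frac{224}{701} \approx -0.31954$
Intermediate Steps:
$\frac{-205 + 429}{-417 - 284} = \frac{224}{-701} = 224 \left(- \frac{1}{701}\right) = - \frac{224}{701}$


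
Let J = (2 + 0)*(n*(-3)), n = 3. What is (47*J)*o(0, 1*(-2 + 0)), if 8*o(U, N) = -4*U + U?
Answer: 0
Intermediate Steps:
J = -18 (J = (2 + 0)*(3*(-3)) = 2*(-9) = -18)
o(U, N) = -3*U/8 (o(U, N) = (-4*U + U)/8 = (-3*U)/8 = -3*U/8)
(47*J)*o(0, 1*(-2 + 0)) = (47*(-18))*(-3/8*0) = -846*0 = 0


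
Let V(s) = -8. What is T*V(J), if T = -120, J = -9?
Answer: 960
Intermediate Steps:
T*V(J) = -120*(-8) = 960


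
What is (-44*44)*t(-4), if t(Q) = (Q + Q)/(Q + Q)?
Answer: -1936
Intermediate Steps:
t(Q) = 1 (t(Q) = (2*Q)/((2*Q)) = (2*Q)*(1/(2*Q)) = 1)
(-44*44)*t(-4) = -44*44*1 = -1936*1 = -1936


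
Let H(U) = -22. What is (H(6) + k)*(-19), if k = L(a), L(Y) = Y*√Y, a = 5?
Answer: 418 - 95*√5 ≈ 205.57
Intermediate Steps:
L(Y) = Y^(3/2)
k = 5*√5 (k = 5^(3/2) = 5*√5 ≈ 11.180)
(H(6) + k)*(-19) = (-22 + 5*√5)*(-19) = 418 - 95*√5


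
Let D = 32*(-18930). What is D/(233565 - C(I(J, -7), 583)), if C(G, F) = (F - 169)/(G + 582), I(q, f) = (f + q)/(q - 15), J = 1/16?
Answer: -9369693760/3612694571 ≈ -2.5935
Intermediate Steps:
J = 1/16 ≈ 0.062500
I(q, f) = (f + q)/(-15 + q)
C(G, F) = (-169 + F)/(582 + G)
D = -605760
D/(233565 - C(I(J, -7), 583)) = -605760/(233565 - (-169 + 583)/(582 + (-7 + 1/16)/(-15 + 1/16))) = -605760/(233565 - 414/(582 - 111/16/(-239/16))) = -605760/(233565 - 414/(582 - 16/239*(-111/16))) = -605760/(233565 - 414/(582 + 111/239)) = -605760/(233565 - 414/139209/239) = -605760/(233565 - 239*414/139209) = -605760/(233565 - 1*32982/46403) = -605760/(233565 - 32982/46403) = -605760/10838083713/46403 = -605760*46403/10838083713 = -9369693760/3612694571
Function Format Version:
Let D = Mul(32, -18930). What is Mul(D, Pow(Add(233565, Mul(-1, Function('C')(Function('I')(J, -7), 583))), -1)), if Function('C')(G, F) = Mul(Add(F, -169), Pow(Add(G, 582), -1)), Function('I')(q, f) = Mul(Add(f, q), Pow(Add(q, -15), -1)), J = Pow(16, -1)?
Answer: Rational(-9369693760, 3612694571) ≈ -2.5935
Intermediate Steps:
J = Rational(1, 16) ≈ 0.062500
Function('I')(q, f) = Mul(Pow(Add(-15, q), -1), Add(f, q)) (Function('I')(q, f) = Mul(Add(f, q), Pow(Add(-15, q), -1)) = Mul(Pow(Add(-15, q), -1), Add(f, q)))
Function('C')(G, F) = Mul(Pow(Add(582, G), -1), Add(-169, F)) (Function('C')(G, F) = Mul(Add(-169, F), Pow(Add(582, G), -1)) = Mul(Pow(Add(582, G), -1), Add(-169, F)))
D = -605760
Mul(D, Pow(Add(233565, Mul(-1, Function('C')(Function('I')(J, -7), 583))), -1)) = Mul(-605760, Pow(Add(233565, Mul(-1, Mul(Pow(Add(582, Mul(Pow(Add(-15, Rational(1, 16)), -1), Add(-7, Rational(1, 16)))), -1), Add(-169, 583)))), -1)) = Mul(-605760, Pow(Add(233565, Mul(-1, Mul(Pow(Add(582, Mul(Pow(Rational(-239, 16), -1), Rational(-111, 16))), -1), 414))), -1)) = Mul(-605760, Pow(Add(233565, Mul(-1, Mul(Pow(Add(582, Mul(Rational(-16, 239), Rational(-111, 16))), -1), 414))), -1)) = Mul(-605760, Pow(Add(233565, Mul(-1, Mul(Pow(Add(582, Rational(111, 239)), -1), 414))), -1)) = Mul(-605760, Pow(Add(233565, Mul(-1, Mul(Pow(Rational(139209, 239), -1), 414))), -1)) = Mul(-605760, Pow(Add(233565, Mul(-1, Mul(Rational(239, 139209), 414))), -1)) = Mul(-605760, Pow(Add(233565, Mul(-1, Rational(32982, 46403))), -1)) = Mul(-605760, Pow(Add(233565, Rational(-32982, 46403)), -1)) = Mul(-605760, Pow(Rational(10838083713, 46403), -1)) = Mul(-605760, Rational(46403, 10838083713)) = Rational(-9369693760, 3612694571)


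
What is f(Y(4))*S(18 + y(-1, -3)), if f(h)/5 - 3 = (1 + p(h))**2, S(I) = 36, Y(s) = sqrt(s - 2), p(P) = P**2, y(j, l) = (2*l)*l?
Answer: 2160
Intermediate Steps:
y(j, l) = 2*l**2
Y(s) = sqrt(-2 + s)
f(h) = 15 + 5*(1 + h**2)**2
f(Y(4))*S(18 + y(-1, -3)) = (15 + 5*(1 + (sqrt(-2 + 4))**2)**2)*36 = (15 + 5*(1 + (sqrt(2))**2)**2)*36 = (15 + 5*(1 + 2)**2)*36 = (15 + 5*3**2)*36 = (15 + 5*9)*36 = (15 + 45)*36 = 60*36 = 2160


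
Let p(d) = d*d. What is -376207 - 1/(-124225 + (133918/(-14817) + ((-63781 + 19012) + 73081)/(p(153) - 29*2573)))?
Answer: -4432793647587651725/11782857968306 ≈ -3.7621e+5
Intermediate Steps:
p(d) = d²
-376207 - 1/(-124225 + (133918/(-14817) + ((-63781 + 19012) + 73081)/(p(153) - 29*2573))) = -376207 - 1/(-124225 + (133918/(-14817) + ((-63781 + 19012) + 73081)/(153² - 29*2573))) = -376207 - 1/(-124225 + (133918*(-1/14817) + (-44769 + 73081)/(23409 - 74617))) = -376207 - 1/(-124225 + (-133918/14817 + 28312/(-51208))) = -376207 - 1/(-124225 + (-133918/14817 + 28312*(-1/51208))) = -376207 - 1/(-124225 + (-133918/14817 - 3539/6401)) = -376207 - 1/(-124225 - 909646481/94843617) = -376207 - 1/(-11782857968306/94843617) = -376207 - 1*(-94843617/11782857968306) = -376207 + 94843617/11782857968306 = -4432793647587651725/11782857968306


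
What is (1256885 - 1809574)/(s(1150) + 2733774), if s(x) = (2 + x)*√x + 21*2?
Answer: -62956251301/311342656344 + 5526890*√46/12972610681 ≈ -0.19932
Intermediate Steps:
s(x) = 42 + √x*(2 + x) (s(x) = √x*(2 + x) + 42 = 42 + √x*(2 + x))
(1256885 - 1809574)/(s(1150) + 2733774) = (1256885 - 1809574)/((42 + 1150^(3/2) + 2*√1150) + 2733774) = -552689/((42 + 5750*√46 + 2*(5*√46)) + 2733774) = -552689/((42 + 5750*√46 + 10*√46) + 2733774) = -552689/((42 + 5760*√46) + 2733774) = -552689/(2733816 + 5760*√46)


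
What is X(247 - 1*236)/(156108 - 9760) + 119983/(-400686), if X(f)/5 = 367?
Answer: -8412006637/29319797364 ≈ -0.28691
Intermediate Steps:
X(f) = 1835 (X(f) = 5*367 = 1835)
X(247 - 1*236)/(156108 - 9760) + 119983/(-400686) = 1835/(156108 - 9760) + 119983/(-400686) = 1835/146348 + 119983*(-1/400686) = 1835*(1/146348) - 119983/400686 = 1835/146348 - 119983/400686 = -8412006637/29319797364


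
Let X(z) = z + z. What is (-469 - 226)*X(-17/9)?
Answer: 23630/9 ≈ 2625.6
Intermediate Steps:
X(z) = 2*z
(-469 - 226)*X(-17/9) = (-469 - 226)*(2*(-17/9)) = -1390*(-17*⅑) = -1390*(-17)/9 = -695*(-34/9) = 23630/9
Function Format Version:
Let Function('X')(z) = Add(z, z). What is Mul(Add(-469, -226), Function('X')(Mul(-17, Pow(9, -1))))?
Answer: Rational(23630, 9) ≈ 2625.6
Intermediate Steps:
Function('X')(z) = Mul(2, z)
Mul(Add(-469, -226), Function('X')(Mul(-17, Pow(9, -1)))) = Mul(Add(-469, -226), Mul(2, Mul(-17, Pow(9, -1)))) = Mul(-695, Mul(2, Mul(-17, Rational(1, 9)))) = Mul(-695, Mul(2, Rational(-17, 9))) = Mul(-695, Rational(-34, 9)) = Rational(23630, 9)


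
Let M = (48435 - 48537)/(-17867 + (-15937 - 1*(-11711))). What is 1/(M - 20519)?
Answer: -22093/453326165 ≈ -4.8735e-5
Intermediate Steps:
M = 102/22093 (M = -102/(-17867 + (-15937 + 11711)) = -102/(-17867 - 4226) = -102/(-22093) = -102*(-1/22093) = 102/22093 ≈ 0.0046168)
1/(M - 20519) = 1/(102/22093 - 20519) = 1/(-453326165/22093) = -22093/453326165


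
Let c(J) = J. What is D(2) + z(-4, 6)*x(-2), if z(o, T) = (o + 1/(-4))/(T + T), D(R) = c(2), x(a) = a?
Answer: 65/24 ≈ 2.7083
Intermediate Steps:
D(R) = 2
z(o, T) = (-¼ + o)/(2*T) (z(o, T) = (o + 1*(-¼))/((2*T)) = (o - ¼)*(1/(2*T)) = (-¼ + o)*(1/(2*T)) = (-¼ + o)/(2*T))
D(2) + z(-4, 6)*x(-2) = 2 + ((⅛)*(-1 + 4*(-4))/6)*(-2) = 2 + ((⅛)*(⅙)*(-1 - 16))*(-2) = 2 + ((⅛)*(⅙)*(-17))*(-2) = 2 - 17/48*(-2) = 2 + 17/24 = 65/24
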